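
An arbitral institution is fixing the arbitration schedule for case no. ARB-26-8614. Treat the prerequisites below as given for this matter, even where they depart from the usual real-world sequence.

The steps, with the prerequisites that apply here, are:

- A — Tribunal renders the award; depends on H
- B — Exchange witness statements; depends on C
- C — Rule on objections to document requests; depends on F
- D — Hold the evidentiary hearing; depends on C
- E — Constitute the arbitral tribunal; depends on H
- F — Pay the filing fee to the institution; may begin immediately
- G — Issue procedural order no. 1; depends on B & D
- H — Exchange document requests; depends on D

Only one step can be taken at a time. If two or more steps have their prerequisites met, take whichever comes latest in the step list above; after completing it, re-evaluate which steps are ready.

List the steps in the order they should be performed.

Only F has no prerequisites, so it is first.
That leaves C as the only ready step → C.
Now D and B have their prerequisites met. D is listed later, so D next.
H now also ready, so the ready set is {H, B}; H is listed later → H.
E and A now also ready, so the ready set is {E, B, A}; E is listed later → E.
Ready: B and A. B is listed later → B.
Now G and A have their prerequisites met. G is listed later, so G next.
That leaves A as the only ready step → A.

F, C, D, H, E, B, G, A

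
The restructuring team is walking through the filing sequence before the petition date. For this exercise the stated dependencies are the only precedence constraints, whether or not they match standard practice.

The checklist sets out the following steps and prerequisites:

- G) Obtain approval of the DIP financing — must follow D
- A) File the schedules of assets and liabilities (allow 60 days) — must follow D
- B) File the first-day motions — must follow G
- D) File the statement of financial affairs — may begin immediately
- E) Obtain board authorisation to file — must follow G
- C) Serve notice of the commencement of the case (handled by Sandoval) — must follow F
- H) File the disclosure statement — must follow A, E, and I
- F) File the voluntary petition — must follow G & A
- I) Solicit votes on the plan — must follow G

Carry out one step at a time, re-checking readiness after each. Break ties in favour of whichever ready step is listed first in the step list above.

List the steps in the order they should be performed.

Only D has no prerequisites, so it is first.
G and A are both available; G is listed earlier → G.
A, B, E and I are all available; A is listed earlier → A.
Now B, E, F and I have their prerequisites met. B is listed earlier, so B next.
Now E, F and I have their prerequisites met. E is listed earlier, so E next.
Ready: F and I. F is listed earlier → F.
C now also ready, so the ready set is {C, I}; C is listed earlier → C.
I needed G, now all done → I.
Next only H has its prerequisites met → H.

D → G → A → B → E → F → C → I → H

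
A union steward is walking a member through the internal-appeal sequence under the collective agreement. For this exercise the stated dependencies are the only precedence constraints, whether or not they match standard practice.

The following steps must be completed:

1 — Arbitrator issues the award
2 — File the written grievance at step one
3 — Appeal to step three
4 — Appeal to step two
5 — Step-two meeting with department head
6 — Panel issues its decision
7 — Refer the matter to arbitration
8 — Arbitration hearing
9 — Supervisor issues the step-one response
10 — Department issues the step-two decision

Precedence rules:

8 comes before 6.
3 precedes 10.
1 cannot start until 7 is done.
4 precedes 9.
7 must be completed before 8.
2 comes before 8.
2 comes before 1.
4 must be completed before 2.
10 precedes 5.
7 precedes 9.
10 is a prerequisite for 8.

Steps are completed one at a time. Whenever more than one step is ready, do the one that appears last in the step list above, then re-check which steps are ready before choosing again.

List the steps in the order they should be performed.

7, 4, 9, 3, 10, 5, 2, 8, 6, 1

7, 4 and 3 have no prerequisites; 7 is listed later, so 7 is first.
4 and 3 are both available; 4 is listed later → 4.
Now 9, 3 and 2 have their prerequisites met. 9 is listed later, so 9 next.
Now 3 and 2 have their prerequisites met. 3 is listed later, so 3 next.
10 now also ready, so the ready set is {10, 2}; 10 is listed later → 10.
5 now also ready, so the ready set is {5, 2}; 5 is listed later → 5.
2 needed 4, now all done → 2.
8 and 1 are both available; 8 is listed later → 8.
6 and 1 are both available; 6 is listed later → 6.
1 needed 7 and 2, now all done → 1.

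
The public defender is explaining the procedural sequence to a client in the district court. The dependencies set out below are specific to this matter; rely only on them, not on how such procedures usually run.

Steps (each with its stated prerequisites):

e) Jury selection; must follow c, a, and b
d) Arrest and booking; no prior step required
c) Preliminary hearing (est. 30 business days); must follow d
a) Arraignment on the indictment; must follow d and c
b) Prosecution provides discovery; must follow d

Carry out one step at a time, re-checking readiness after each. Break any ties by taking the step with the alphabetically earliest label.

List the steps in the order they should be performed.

d, b, c, a, e

d has no prerequisites → d first.
Now b and c have their prerequisites met. b has the earlier label, so b next.
c needed d, now all done → c.
a is the only step now ready → a.
e needed a, b and c, now all done → e.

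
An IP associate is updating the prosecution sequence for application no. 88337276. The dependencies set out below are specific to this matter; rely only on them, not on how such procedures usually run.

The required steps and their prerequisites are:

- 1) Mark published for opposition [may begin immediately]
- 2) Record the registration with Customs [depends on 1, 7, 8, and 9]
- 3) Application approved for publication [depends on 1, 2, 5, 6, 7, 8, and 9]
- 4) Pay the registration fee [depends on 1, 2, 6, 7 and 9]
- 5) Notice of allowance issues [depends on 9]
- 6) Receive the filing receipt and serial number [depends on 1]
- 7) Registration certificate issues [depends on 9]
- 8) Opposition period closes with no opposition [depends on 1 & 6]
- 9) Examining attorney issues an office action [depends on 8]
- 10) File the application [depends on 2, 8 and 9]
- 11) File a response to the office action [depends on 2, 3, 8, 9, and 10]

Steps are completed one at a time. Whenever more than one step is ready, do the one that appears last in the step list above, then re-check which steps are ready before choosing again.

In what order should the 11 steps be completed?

1 is the only step with nothing outstanding, so it goes first.
Next only 6 has its prerequisites met → 6.
That leaves 8 as the only ready step → 8.
9 needed 8, now all done → 9.
Now 7 and 5 have their prerequisites met. 7 is listed later, so 7 next.
Now 5 and 2 have their prerequisites met. 5 is listed later, so 5 next.
2 needed 9, 8, 7 and 1, now all done → 2.
Now 10, 4 and 3 have their prerequisites met. 10 is listed later, so 10 next.
Ready: 4 and 3. 4 is listed later → 4.
3 needed 9, 8, 7, 6, 5, 2 and 1, now all done → 3.
Next only 11 has its prerequisites met → 11.

1 6 8 9 7 5 2 10 4 3 11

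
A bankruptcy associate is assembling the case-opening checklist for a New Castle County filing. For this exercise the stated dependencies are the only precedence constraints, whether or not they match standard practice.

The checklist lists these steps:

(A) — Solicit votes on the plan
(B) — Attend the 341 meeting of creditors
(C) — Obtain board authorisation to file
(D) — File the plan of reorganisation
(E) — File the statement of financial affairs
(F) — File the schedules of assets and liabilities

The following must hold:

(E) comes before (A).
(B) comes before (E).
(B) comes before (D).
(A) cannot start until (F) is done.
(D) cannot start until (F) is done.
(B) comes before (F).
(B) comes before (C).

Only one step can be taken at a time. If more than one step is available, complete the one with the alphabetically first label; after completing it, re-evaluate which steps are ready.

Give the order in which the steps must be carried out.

(B), (C), (E), (F), (A), (D)

(B) is the only step with nothing outstanding, so it goes first.
Ready: (C), (E) and (F). (C) has the earlier label → (C).
Ready: (E) and (F). (E) has the earlier label → (E).
(F) is the only step now ready → (F).
(A) and (D) are both available; (A) has the earlier label → (A).
(D) is the only step now ready → (D).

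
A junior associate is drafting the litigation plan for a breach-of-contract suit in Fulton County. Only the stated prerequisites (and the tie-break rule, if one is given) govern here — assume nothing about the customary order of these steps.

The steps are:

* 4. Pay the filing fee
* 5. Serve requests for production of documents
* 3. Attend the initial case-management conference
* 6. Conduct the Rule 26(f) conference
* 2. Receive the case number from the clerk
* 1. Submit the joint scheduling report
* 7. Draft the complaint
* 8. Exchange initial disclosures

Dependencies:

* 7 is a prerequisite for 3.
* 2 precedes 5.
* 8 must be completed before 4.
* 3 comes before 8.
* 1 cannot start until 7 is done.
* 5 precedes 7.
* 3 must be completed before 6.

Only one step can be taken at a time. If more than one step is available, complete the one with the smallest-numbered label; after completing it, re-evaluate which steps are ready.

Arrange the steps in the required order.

2 → 5 → 7 → 1 → 3 → 6 → 8 → 4

2 has no prerequisites → 2 first.
5 needed 2, now all done → 5.
That leaves 7 as the only ready step → 7.
Now 1 and 3 have their prerequisites met. 1 has the earlier label, so 1 next.
3 needed 7, now all done → 3.
6 and 8 are both available; 6 has the earlier label → 6.
8 needed 3, now all done → 8.
4 is the only step now ready → 4.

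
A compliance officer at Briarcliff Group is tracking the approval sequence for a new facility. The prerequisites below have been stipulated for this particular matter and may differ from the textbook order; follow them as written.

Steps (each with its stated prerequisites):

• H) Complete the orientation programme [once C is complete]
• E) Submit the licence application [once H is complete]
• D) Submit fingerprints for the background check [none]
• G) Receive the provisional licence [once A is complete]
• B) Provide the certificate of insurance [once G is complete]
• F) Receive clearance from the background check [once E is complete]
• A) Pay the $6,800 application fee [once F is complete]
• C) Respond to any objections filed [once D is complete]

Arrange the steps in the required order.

D C H E F A G B

Only D has no prerequisites, so it is first.
Next only C has its prerequisites met → C.
H is the only step now ready → H.
E is the only step now ready → E.
Next only F has its prerequisites met → F.
A needed F, now all done → A.
G is the only step now ready → G.
That leaves B as the only ready step → B.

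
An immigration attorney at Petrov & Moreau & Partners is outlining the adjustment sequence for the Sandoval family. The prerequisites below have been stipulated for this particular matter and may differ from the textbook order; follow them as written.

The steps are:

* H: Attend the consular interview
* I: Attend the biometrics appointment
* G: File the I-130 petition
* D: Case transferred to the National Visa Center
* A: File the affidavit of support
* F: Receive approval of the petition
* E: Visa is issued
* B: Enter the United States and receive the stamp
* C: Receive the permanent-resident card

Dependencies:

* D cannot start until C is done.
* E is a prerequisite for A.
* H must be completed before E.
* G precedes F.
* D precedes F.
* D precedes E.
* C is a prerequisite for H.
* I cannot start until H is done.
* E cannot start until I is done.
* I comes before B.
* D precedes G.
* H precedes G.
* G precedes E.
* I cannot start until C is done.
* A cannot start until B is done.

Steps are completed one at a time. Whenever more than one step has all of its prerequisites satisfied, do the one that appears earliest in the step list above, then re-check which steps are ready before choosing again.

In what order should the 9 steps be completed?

C → H → I → D → G → F → E → B → A

C has no prerequisites → C first.
Ready: H and D. H is listed earlier → H.
I now also ready, so the ready set is {I, D}; I is listed earlier → I.
Ready: D and B. D is listed earlier → D.
G now also ready, so the ready set is {G, B}; G is listed earlier → G.
Now F, E and B have their prerequisites met. F is listed earlier, so F next.
Now E and B have their prerequisites met. E is listed earlier, so E next.
B needed I, now all done → B.
Next only A has its prerequisites met → A.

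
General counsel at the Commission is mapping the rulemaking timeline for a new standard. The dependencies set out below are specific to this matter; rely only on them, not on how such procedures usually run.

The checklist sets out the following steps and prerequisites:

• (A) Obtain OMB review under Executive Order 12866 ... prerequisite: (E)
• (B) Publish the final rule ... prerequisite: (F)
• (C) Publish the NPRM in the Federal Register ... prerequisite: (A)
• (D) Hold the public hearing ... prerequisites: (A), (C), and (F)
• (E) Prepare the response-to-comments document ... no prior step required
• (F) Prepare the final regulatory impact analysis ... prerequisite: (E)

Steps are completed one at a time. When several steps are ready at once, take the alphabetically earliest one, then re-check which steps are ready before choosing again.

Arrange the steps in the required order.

(E) has no prerequisites → (E) first.
(A) and (F) are both available; (A) has the earlier label → (A).
(C) now also ready, so the ready set is {(C), (F)}; (C) has the earlier label → (C).
That leaves (F) as the only ready step → (F).
Now (B) and (D) have their prerequisites met. (B) has the earlier label, so (B) next.
(D) needed (A), (C) and (F), now all done → (D).

(E), (A), (C), (F), (B), (D)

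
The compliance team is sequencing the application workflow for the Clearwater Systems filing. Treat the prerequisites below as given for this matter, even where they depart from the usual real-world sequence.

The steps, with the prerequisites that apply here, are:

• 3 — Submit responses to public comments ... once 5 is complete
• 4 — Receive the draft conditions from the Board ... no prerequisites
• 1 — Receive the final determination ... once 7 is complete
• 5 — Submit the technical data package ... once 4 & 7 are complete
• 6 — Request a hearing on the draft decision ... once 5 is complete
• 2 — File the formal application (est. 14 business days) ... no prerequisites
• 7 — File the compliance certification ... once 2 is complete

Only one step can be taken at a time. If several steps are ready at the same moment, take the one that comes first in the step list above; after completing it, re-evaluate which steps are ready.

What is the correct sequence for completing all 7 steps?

4, 2, 7, 1, 5, 3, 6

Nothing is required for 4 and 2. 4 is listed earlier → 4 first.
2 is the only step now ready → 2.
Next only 7 has its prerequisites met → 7.
Now 1 and 5 have their prerequisites met. 1 is listed earlier, so 1 next.
5 is the only step now ready → 5.
3 and 6 are both available; 3 is listed earlier → 3.
Next only 6 has its prerequisites met → 6.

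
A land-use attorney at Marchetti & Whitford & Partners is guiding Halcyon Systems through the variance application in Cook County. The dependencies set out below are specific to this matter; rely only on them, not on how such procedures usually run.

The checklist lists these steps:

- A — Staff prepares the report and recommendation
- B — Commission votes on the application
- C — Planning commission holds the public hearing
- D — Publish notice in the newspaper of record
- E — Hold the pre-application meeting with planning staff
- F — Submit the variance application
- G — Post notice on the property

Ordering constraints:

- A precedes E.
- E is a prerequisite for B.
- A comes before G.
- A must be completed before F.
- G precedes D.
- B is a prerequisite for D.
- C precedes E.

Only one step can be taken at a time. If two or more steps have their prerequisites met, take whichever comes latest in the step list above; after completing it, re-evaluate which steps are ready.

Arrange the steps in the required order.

C, A, G, F, E, B, D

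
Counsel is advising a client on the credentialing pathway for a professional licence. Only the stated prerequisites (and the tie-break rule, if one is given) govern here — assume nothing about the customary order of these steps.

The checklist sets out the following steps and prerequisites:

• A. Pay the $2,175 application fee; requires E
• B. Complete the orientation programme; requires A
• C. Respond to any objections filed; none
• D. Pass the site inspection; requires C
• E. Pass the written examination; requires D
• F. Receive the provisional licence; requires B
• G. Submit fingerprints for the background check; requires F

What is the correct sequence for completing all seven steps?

C D E A B F G

Only C has no prerequisites, so it is first.
D needed C, now all done → D.
Next only E has its prerequisites met → E.
A needed E, now all done → A.
That leaves B as the only ready step → B.
F is the only step now ready → F.
G needed F, now all done → G.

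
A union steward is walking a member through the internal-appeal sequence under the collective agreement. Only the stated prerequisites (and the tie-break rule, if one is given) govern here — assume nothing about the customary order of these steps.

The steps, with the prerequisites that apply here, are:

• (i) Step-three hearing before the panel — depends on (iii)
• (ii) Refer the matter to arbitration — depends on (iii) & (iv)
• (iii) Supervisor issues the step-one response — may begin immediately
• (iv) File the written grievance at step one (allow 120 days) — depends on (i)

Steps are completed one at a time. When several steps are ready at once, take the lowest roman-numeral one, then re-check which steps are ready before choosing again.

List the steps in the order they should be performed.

(iii), (i), (iv), (ii)

(iii) is the only step with nothing outstanding, so it goes first.
(i) needed (iii), now all done → (i).
(iv) needed (i), now all done → (iv).
(ii) needed (iii) and (iv), now all done → (ii).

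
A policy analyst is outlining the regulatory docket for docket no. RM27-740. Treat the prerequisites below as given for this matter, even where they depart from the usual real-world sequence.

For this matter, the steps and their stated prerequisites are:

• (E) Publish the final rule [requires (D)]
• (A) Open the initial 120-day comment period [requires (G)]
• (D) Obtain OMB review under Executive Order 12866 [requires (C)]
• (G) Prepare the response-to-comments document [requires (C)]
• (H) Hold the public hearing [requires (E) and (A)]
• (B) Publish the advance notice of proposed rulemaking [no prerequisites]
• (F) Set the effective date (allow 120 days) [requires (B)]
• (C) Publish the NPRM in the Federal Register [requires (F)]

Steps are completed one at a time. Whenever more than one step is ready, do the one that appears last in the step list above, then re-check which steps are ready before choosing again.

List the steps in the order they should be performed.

(B), (F), (C), (G), (D), (A), (E), (H)

Only (B) has no prerequisites, so it is first.
(F) is the only step now ready → (F).
That leaves (C) as the only ready step → (C).
Ready: (G) and (D). (G) is listed later → (G).
(A) now also ready, so the ready set is {(D), (A)}; (D) is listed later → (D).
(E) now also ready, so the ready set is {(A), (E)}; (A) is listed later → (A).
Next only (E) has its prerequisites met → (E).
(H) needed (A) and (E), now all done → (H).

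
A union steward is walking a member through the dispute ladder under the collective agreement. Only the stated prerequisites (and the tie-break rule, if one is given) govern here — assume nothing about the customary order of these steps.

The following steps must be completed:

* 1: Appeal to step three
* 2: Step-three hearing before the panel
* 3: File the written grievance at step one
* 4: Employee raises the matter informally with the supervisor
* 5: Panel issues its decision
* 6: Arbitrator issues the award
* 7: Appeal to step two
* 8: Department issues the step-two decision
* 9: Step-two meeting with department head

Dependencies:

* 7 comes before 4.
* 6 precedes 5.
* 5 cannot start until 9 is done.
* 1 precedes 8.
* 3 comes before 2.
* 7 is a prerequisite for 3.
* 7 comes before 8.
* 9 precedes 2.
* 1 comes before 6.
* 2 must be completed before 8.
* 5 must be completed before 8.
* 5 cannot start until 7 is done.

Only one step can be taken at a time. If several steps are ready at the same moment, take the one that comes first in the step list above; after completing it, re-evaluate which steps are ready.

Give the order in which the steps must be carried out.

1, 7 and 9 have no prerequisites; 1 is listed earlier, so 1 is first.
Now 6, 7 and 9 have their prerequisites met. 6 is listed earlier, so 6 next.
Ready: 7 and 9. 7 is listed earlier → 7.
Now 3, 4 and 9 have their prerequisites met. 3 is listed earlier, so 3 next.
4 and 9 are both available; 4 is listed earlier → 4.
Next only 9 has its prerequisites met → 9.
Now 2 and 5 have their prerequisites met. 2 is listed earlier, so 2 next.
That leaves 5 as the only ready step → 5.
Next only 8 has its prerequisites met → 8.

1 6 7 3 4 9 2 5 8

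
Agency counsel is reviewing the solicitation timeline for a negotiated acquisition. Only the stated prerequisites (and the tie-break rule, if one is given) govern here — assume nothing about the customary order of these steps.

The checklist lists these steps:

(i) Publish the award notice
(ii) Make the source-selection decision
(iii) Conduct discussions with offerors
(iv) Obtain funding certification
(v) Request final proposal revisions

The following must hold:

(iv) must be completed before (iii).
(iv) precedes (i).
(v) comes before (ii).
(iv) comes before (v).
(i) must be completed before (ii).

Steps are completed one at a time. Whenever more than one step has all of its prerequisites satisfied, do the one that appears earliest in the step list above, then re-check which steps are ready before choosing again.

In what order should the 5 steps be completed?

(iv) (i) (iii) (v) (ii)

(iv) is the only step with nothing outstanding, so it goes first.
Ready: (i), (iii) and (v). (i) is listed earlier → (i).
(iii) and (v) are both available; (iii) is listed earlier → (iii).
(v) needed (iv), now all done → (v).
(ii) needed (i) and (v), now all done → (ii).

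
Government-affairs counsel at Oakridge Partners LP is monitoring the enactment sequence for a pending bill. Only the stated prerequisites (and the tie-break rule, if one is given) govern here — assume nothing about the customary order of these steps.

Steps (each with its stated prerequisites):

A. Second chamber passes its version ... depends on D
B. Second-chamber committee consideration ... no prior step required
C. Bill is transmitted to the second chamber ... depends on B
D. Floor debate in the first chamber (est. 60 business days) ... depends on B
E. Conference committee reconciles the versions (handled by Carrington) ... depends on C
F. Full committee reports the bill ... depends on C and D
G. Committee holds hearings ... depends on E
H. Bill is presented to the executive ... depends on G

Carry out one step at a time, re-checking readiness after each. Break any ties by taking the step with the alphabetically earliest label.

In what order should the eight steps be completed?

Only B has no prerequisites, so it is first.
Ready: C and D. C has the earlier label → C.
D and E are both available; D has the earlier label → D.
A and F now also ready, so the ready set is {A, E, F}; A has the earlier label → A.
E and F are both available; E has the earlier label → E.
G now also ready, so the ready set is {F, G}; F has the earlier label → F.
G needed E, now all done → G.
H needed G, now all done → H.

B, C, D, A, E, F, G, H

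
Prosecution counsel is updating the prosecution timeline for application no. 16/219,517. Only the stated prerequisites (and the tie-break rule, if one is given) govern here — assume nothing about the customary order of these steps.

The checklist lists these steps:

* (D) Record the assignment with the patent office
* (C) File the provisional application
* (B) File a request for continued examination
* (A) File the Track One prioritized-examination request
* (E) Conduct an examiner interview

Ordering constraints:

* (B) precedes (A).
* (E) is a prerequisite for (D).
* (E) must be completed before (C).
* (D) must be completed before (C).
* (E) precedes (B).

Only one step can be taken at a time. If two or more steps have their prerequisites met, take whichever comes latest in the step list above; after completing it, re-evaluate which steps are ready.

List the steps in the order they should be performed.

(E), (B), (A), (D), (C)

(E) has no prerequisites → (E) first.
Now (B) and (D) have their prerequisites met. (B) is listed later, so (B) next.
Now (A) and (D) have their prerequisites met. (A) is listed later, so (A) next.
(D) needed (E), now all done → (D).
(C) needed (E) and (D), now all done → (C).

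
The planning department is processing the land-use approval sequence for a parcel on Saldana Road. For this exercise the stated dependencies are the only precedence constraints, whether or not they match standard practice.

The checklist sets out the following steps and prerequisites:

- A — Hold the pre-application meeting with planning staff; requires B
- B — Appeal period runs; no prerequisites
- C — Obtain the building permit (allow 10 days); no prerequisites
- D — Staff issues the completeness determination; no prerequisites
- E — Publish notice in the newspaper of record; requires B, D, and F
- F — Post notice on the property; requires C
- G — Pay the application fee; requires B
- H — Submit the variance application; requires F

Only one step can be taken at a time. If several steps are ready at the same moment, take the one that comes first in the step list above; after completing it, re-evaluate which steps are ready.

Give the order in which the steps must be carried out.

B → A → C → D → F → E → G → H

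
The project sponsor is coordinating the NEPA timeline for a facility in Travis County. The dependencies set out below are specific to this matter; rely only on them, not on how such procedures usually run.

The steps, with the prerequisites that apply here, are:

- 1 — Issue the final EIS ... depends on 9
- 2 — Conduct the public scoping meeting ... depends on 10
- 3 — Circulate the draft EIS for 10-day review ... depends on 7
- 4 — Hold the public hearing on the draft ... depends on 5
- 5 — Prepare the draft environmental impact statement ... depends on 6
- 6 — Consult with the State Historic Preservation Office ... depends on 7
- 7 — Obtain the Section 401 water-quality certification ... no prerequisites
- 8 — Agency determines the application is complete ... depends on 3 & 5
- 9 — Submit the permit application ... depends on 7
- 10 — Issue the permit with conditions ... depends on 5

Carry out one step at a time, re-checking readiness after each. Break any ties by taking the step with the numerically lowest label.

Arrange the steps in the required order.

7, 3, 6, 5, 4, 8, 9, 1, 10, 2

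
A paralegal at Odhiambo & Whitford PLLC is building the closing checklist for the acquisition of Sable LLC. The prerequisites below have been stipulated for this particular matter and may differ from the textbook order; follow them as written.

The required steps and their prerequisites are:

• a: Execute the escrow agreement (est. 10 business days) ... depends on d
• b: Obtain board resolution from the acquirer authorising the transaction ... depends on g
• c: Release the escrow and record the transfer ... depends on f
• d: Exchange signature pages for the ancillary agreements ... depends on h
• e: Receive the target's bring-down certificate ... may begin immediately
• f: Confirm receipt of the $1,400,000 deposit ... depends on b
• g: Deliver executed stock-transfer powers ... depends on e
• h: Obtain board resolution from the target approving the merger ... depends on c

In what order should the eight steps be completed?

e, g, b, f, c, h, d, a

e has no prerequisites → e first.
g is the only step now ready → g.
b needed g, now all done → b.
That leaves f as the only ready step → f.
c is the only step now ready → c.
That leaves h as the only ready step → h.
That leaves d as the only ready step → d.
a needed d, now all done → a.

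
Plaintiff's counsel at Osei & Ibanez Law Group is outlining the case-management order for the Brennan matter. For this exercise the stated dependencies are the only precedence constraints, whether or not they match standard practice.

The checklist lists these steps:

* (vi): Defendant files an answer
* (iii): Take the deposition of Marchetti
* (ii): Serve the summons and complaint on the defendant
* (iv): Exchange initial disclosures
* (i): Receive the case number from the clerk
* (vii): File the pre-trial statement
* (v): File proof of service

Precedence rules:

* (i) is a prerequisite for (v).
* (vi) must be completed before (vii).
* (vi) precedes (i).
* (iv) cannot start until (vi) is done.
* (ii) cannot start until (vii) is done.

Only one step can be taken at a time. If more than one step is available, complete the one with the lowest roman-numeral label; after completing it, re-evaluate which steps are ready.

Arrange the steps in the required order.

(iii) and (vi) have no prerequisites; (iii) has the earlier label, so (iii) is first.
That leaves (vi) as the only ready step → (vi).
Ready: (i), (iv) and (vii). (i) has the earlier label → (i).
(v) now also ready, so the ready set is {(iv), (v), (vii)}; (iv) has the earlier label → (iv).
(v) and (vii) are both available; (v) has the earlier label → (v).
(vii) needed (vi), now all done → (vii).
Next only (ii) has its prerequisites met → (ii).

(iii), (vi), (i), (iv), (v), (vii), (ii)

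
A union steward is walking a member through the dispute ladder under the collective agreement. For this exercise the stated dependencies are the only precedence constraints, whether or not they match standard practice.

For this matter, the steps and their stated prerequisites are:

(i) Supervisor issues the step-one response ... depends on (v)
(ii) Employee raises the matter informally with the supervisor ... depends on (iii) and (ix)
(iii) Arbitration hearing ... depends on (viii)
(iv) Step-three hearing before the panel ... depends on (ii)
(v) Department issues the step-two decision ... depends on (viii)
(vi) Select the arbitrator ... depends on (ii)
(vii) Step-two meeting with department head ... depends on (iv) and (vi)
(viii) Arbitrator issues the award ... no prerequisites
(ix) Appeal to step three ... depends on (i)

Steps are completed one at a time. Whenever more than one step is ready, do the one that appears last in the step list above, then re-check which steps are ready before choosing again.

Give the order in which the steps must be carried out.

(viii) (v) (iii) (i) (ix) (ii) (vi) (iv) (vii)

(viii) is the only step with nothing outstanding, so it goes first.
Ready: (v) and (iii). (v) is listed later → (v).
(iii) and (i) are both available; (iii) is listed later → (iii).
(i) needed (v), now all done → (i).
That leaves (ix) as the only ready step → (ix).
Next only (ii) has its prerequisites met → (ii).
(vi) and (iv) are both available; (vi) is listed later → (vi).
(iv) is the only step now ready → (iv).
(vii) needed (vi) and (iv), now all done → (vii).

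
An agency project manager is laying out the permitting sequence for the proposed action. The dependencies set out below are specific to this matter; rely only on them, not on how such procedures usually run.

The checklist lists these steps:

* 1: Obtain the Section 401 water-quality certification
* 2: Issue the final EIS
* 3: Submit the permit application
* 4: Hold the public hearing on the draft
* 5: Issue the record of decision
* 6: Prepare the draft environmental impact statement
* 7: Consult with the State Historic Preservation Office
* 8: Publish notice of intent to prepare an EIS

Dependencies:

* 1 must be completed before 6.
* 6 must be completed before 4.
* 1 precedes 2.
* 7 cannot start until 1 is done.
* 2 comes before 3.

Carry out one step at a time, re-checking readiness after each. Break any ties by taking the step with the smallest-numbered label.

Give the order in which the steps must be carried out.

1 → 2 → 3 → 5 → 6 → 4 → 7 → 8

Nothing is required for 1, 5 and 8. 1 has the earlier label → 1 first.
2, 6 and 7 now also ready, so the ready set is {2, 5, 6, 7, 8}; 2 has the earlier label → 2.
Now 3, 5, 6, 7 and 8 have their prerequisites met. 3 has the earlier label, so 3 next.
5, 6, 7 and 8 are all available; 5 has the earlier label → 5.
Ready: 6, 7 and 8. 6 has the earlier label → 6.
Ready: 4, 7 and 8. 4 has the earlier label → 4.
7 and 8 are both available; 7 has the earlier label → 7.
Next only 8 has its prerequisites met → 8.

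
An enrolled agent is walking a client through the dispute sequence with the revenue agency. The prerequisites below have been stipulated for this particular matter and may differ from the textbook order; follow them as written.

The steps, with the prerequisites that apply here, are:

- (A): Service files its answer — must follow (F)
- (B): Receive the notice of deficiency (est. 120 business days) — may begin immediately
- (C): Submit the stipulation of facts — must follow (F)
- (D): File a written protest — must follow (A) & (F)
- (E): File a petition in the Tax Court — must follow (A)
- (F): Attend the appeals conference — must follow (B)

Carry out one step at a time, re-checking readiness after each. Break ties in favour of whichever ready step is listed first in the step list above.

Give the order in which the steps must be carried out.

(B), (F), (A), (C), (D), (E)

(B) is the only step with nothing outstanding, so it goes first.
(F) needed (B), now all done → (F).
Now (A) and (C) have their prerequisites met. (A) is listed earlier, so (A) next.
Now (C), (D) and (E) have their prerequisites met. (C) is listed earlier, so (C) next.
(D) and (E) are both available; (D) is listed earlier → (D).
That leaves (E) as the only ready step → (E).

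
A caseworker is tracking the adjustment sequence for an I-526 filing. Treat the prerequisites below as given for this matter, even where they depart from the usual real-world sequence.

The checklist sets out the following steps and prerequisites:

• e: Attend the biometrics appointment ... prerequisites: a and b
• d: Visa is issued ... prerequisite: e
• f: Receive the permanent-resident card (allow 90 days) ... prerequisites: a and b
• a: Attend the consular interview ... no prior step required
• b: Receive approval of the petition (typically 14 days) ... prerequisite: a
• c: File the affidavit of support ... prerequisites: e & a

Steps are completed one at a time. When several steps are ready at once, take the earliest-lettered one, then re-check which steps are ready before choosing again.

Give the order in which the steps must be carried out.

Only a has no prerequisites, so it is first.
b needed a, now all done → b.
Ready: e and f. e has the earlier label → e.
c and d now also ready, so the ready set is {c, d, f}; c has the earlier label → c.
d and f are both available; d has the earlier label → d.
f needed a and b, now all done → f.

a, b, e, c, d, f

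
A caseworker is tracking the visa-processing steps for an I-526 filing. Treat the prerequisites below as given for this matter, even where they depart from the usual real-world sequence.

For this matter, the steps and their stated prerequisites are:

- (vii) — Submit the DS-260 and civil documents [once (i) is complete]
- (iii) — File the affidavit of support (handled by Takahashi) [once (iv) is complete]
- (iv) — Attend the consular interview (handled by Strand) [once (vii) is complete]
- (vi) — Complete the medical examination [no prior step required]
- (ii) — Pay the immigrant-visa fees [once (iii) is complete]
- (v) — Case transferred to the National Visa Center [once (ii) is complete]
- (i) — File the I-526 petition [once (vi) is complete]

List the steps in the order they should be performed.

(vi) has no prerequisites → (vi) first.
That leaves (i) as the only ready step → (i).
(vii) is the only step now ready → (vii).
(iv) needed (vii), now all done → (iv).
(iii) needed (iv), now all done → (iii).
That leaves (ii) as the only ready step → (ii).
That leaves (v) as the only ready step → (v).

(vi) → (i) → (vii) → (iv) → (iii) → (ii) → (v)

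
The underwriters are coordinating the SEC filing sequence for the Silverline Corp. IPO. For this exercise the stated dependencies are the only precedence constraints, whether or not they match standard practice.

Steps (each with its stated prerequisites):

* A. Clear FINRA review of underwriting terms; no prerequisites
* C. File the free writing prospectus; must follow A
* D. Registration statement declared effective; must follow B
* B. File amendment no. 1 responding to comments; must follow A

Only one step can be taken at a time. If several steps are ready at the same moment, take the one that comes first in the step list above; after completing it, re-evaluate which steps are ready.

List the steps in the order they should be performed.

A, C, B, D

Only A has no prerequisites, so it is first.
Ready: C and B. C is listed earlier → C.
That leaves B as the only ready step → B.
D needed B, now all done → D.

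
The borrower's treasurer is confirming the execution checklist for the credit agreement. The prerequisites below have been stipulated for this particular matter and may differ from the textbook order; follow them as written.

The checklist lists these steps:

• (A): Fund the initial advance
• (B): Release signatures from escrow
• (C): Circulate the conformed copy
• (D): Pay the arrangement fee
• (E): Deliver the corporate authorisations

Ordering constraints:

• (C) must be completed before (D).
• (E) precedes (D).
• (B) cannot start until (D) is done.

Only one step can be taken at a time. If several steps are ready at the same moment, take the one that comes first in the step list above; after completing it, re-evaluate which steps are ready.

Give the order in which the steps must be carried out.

Nothing is required for (A), (C) and (E). (A) is listed earlier → (A) first.
Ready: (C) and (E). (C) is listed earlier → (C).
(E) is the only step now ready → (E).
(D) needed (C) and (E), now all done → (D).
(B) is the only step now ready → (B).

(A), (C), (E), (D), (B)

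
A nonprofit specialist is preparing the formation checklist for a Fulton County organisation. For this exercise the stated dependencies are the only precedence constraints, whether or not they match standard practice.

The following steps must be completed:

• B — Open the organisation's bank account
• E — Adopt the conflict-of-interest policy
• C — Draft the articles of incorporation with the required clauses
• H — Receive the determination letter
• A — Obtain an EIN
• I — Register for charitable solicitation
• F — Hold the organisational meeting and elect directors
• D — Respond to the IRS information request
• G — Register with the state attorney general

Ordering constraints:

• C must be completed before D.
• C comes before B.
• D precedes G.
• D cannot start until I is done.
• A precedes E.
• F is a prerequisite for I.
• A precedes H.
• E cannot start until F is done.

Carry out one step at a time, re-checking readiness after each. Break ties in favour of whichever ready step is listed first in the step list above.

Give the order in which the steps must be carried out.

Nothing is required for C, A and F. C is listed earlier → C first.
B now also ready, so the ready set is {B, A, F}; B is listed earlier → B.
Ready: A and F. A is listed earlier → A.
H now also ready, so the ready set is {H, F}; H is listed earlier → H.
That leaves F as the only ready step → F.
Now E and I have their prerequisites met. E is listed earlier, so E next.
I is the only step now ready → I.
That leaves D as the only ready step → D.
Next only G has its prerequisites met → G.

C, B, A, H, F, E, I, D, G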